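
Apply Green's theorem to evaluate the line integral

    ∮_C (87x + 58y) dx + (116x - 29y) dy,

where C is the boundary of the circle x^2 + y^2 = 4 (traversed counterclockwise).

Green's theorem converts the closed line integral into a double integral over the enclosed region D:

    ∮_C P dx + Q dy = ∬_D (∂Q/∂x - ∂P/∂y) dA.

Here P = 87x + 58y, Q = 116x - 29y, so

    ∂Q/∂x = 116,    ∂P/∂y = 58,
    ∂Q/∂x - ∂P/∂y = 58.

D is the region x^2 + y^2 ≤ 4. Evaluating the double integral:

In polar coordinates (x = r cos θ, y = r sin θ, dA = r dr dθ) the integrand becomes 58, so

    ∬_D (58) dA = ∫_0^{2π} ∫_0^{2} (58) · r dr dθ.

Inner (r from 0 to 2): 116.
Outer (θ from 0 to 2π): 232π.

Therefore ∮_C P dx + Q dy = 232π.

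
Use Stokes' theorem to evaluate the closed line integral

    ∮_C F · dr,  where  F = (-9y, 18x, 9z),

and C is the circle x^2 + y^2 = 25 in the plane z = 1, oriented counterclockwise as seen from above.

Let S be the flat disk x^2 + y^2 ≤ 25 in the plane z = 1, with upward unit normal n̂ = ẑ. By Stokes' theorem,

    ∮_C F · dr = ∬_S (∇ × F) · n̂ dS = ∬_D (curl F)_z dA,

where D is the disk x^2 + y^2 ≤ 25.

Compute the curl of F = (-9y, 18x, 9z):
    (∇ × F)_x = ∂F_z/∂y - ∂F_y/∂z = 0,
    (∇ × F)_y = ∂F_x/∂z - ∂F_z/∂x = 0,
    (∇ × F)_z = ∂F_y/∂x - ∂F_x/∂y = 27.

On z = 1, (curl F)_z = 27.

Convert to polar (x = r cos θ, y = r sin θ, dA = r dr dθ); the integrand becomes 27, so

    ∬_D (curl F)_z dA = ∫_0^{2π} ∫_0^{5} (27) · r dr dθ.

Inner (r from 0 to 5): 675/2.
Outer (θ from 0 to 2π): 675π.

Therefore ∮_C F · dr = 675π.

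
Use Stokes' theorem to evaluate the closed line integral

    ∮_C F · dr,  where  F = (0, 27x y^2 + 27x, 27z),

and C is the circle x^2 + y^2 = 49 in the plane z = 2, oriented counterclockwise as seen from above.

Let S be the flat disk x^2 + y^2 ≤ 49 in the plane z = 2, with upward unit normal n̂ = ẑ. By Stokes' theorem,

    ∮_C F · dr = ∬_S (∇ × F) · n̂ dS = ∬_D (curl F)_z dA,

where D is the disk x^2 + y^2 ≤ 49.

Compute the curl of F = (0, 27x y^2 + 27x, 27z):
    (∇ × F)_x = ∂F_z/∂y - ∂F_y/∂z = 0,
    (∇ × F)_y = ∂F_x/∂z - ∂F_z/∂x = 0,
    (∇ × F)_z = ∂F_y/∂x - ∂F_x/∂y = 27y^2 + 27.

On z = 2, (curl F)_z = 27y^2 + 27.

Convert to polar (x = r cos θ, y = r sin θ, dA = r dr dθ); the integrand becomes 27r^2sin(θ)^2 + 27, so

    ∬_D (curl F)_z dA = ∫_0^{2π} ∫_0^{7} (27r^2sin(θ)^2 + 27) · r dr dθ.

Inner (r from 0 to 7): 64827sin(θ)^2/4 + 1323/2.
Outer (θ from 0 to 2π): 70119π/4.

Therefore ∮_C F · dr = 70119π/4.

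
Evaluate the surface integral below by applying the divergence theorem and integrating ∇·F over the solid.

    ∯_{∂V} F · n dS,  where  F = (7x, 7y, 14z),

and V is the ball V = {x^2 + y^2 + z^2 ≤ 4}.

By the divergence theorem,

    ∯_{∂V} F · n dS = ∭_V (∇ · F) dV.

Compute the divergence:
    ∇ · F = ∂F_x/∂x + ∂F_y/∂y + ∂F_z/∂z = 7 + 7 + 14 = 28.

In spherical coordinates, x = ρ sin(φ) cos(θ), y = ρ sin(φ) sin(θ), z = ρ cos(φ), dV = ρ^2 sin(φ) dρ dφ dθ, with 0 ≤ ρ ≤ 2, 0 ≤ φ ≤ π, 0 ≤ θ ≤ 2π.

The integrand, after substitution and multiplying by the volume element, becomes (28) · ρ^2 sin(φ), so

    ∭_V (∇·F) dV = ∫_0^{2π} ∫_0^{π} ∫_0^{2} (28) · ρ^2 sin(φ) dρ dφ dθ.

Inner (ρ from 0 to 2): 224sin(φ)/3.
Middle (φ from 0 to π): 448/3.
Outer (θ from 0 to 2π): 896π/3.

Therefore ∯_{∂V} F · n dS = 896π/3.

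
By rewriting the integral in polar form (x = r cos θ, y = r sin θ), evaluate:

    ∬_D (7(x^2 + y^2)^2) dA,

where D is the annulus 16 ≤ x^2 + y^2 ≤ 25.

The region D is 4 ≤ r ≤ 5, 0 ≤ θ ≤ 2π in polar coordinates, where x = r cos(θ), y = r sin(θ), and dA = r dr dθ.

Under the substitution, the integrand becomes 7r^4, so

    ∬_D (7(x^2 + y^2)^2) dA = ∫_{0}^{2π} ∫_{4}^{5} (7r^4) · r dr dθ.

Inner integral (in r): ∫_{4}^{5} (7r^4) · r dr = 26901/2.

Outer integral (in θ): ∫_{0}^{2π} (26901/2) dθ = 26901π.

Therefore ∬_D (7(x^2 + y^2)^2) dA = 26901π.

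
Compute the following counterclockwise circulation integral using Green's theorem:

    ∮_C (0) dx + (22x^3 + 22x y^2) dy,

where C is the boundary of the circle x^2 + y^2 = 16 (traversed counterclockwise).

Green's theorem converts the closed line integral into a double integral over the enclosed region D:

    ∮_C P dx + Q dy = ∬_D (∂Q/∂x - ∂P/∂y) dA.

Here P = 0, Q = 22x^3 + 22x y^2, so

    ∂Q/∂x = 66x^2 + 22y^2,    ∂P/∂y = 0,
    ∂Q/∂x - ∂P/∂y = 66x^2 + 22y^2.

D is the region x^2 + y^2 ≤ 16. Evaluating the double integral:

In polar coordinates (x = r cos θ, y = r sin θ, dA = r dr dθ) the integrand becomes 22r^2(cos(2θ) + 2), so

    ∬_D (66x^2 + 22y^2) dA = ∫_0^{2π} ∫_0^{4} (22r^2(cos(2θ) + 2)) · r dr dθ.

Inner (r from 0 to 4): 1408cos(2θ) + 2816.
Outer (θ from 0 to 2π): 5632π.

Therefore ∮_C P dx + Q dy = 5632π.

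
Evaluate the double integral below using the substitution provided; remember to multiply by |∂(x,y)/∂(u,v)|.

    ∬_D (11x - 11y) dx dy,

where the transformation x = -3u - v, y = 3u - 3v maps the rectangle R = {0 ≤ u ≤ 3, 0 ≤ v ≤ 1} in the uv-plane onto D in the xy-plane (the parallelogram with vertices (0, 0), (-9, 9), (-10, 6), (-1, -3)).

Compute the Jacobian determinant of (x, y) with respect to (u, v):

    ∂(x,y)/∂(u,v) = | -3  -1 | = (-3)(-3) - (-1)(3) = 12.
                   | 3  -3 |

Its absolute value is |J| = 12 (the area scaling factor).

Substituting x = -3u - v, y = 3u - 3v into the integrand,

    11x - 11y → -66u + 22v,

so the integral becomes

    ∬_R (-66u + 22v) · |J| du dv = ∫_0^3 ∫_0^1 (-792u + 264v) dv du.

Inner (v): 132 - 792u.
Outer (u): -3168.

Therefore ∬_D (11x - 11y) dx dy = -3168.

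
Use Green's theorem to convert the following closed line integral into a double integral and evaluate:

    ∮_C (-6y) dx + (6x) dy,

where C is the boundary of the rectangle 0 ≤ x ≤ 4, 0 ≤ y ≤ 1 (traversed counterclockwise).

Green's theorem converts the closed line integral into a double integral over the enclosed region D:

    ∮_C P dx + Q dy = ∬_D (∂Q/∂x - ∂P/∂y) dA.

Here P = -6y, Q = 6x, so

    ∂Q/∂x = 6,    ∂P/∂y = -6,
    ∂Q/∂x - ∂P/∂y = 12.

D is the region 0 ≤ x ≤ 4, 0 ≤ y ≤ 1. Evaluating the double integral:

    ∬_D (12) dA = ∫_0^{4} ∫_0^{1} (12) dy dx.

Inner (y from 0 to 1): 12.
Outer (x from 0 to 4): 48.

Therefore ∮_C P dx + Q dy = 48.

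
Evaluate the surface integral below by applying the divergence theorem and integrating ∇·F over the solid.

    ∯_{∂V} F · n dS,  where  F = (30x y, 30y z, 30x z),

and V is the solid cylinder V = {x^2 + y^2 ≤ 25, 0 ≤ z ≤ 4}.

By the divergence theorem,

    ∯_{∂V} F · n dS = ∭_V (∇ · F) dV.

Compute the divergence:
    ∇ · F = ∂F_x/∂x + ∂F_y/∂y + ∂F_z/∂z = 30y + 30z + 30x = 30x + 30y + 30z.

In cylindrical coordinates, x = r cos(θ), y = r sin(θ), z = z, dV = r dr dθ dz, with 0 ≤ r ≤ 5, 0 ≤ θ ≤ 2π, 0 ≤ z ≤ 4.

The integrand, after substitution and multiplying by the volume element, becomes (30sqrt(2)r sin(θ + π/4) + 30z) · r, so

    ∭_V (∇·F) dV = ∫_0^{2π} ∫_0^{5} ∫_0^{4} (30sqrt(2)r sin(θ + π/4) + 30z) · r dz dr dθ.

Inner (z from 0 to 4): 120r (sqrt(2)r sin(θ + π/4) + 2).
Middle (r from 0 to 5): 5000sqrt(2)sin(θ + π/4) + 3000.
Outer (θ from 0 to 2π): 6000π.

Therefore ∯_{∂V} F · n dS = 6000π.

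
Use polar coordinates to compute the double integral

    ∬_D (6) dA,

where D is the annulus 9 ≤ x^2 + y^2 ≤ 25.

The region D is 3 ≤ r ≤ 5, 0 ≤ θ ≤ 2π in polar coordinates, where x = r cos(θ), y = r sin(θ), and dA = r dr dθ.

Under the substitution, the integrand becomes 6, so

    ∬_D (6) dA = ∫_{0}^{2π} ∫_{3}^{5} (6) · r dr dθ.

Inner integral (in r): ∫_{3}^{5} (6) · r dr = 48.

Outer integral (in θ): ∫_{0}^{2π} (48) dθ = 96π.

Therefore ∬_D (6) dA = 96π.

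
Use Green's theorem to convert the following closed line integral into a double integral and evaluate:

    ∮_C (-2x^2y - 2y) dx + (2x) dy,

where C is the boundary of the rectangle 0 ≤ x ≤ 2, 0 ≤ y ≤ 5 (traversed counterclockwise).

Green's theorem converts the closed line integral into a double integral over the enclosed region D:

    ∮_C P dx + Q dy = ∬_D (∂Q/∂x - ∂P/∂y) dA.

Here P = -2x^2y - 2y, Q = 2x, so

    ∂Q/∂x = 2,    ∂P/∂y = -2x^2 - 2,
    ∂Q/∂x - ∂P/∂y = 2x^2 + 4.

D is the region 0 ≤ x ≤ 2, 0 ≤ y ≤ 5. Evaluating the double integral:

    ∬_D (2x^2 + 4) dA = ∫_0^{2} ∫_0^{5} (2x^2 + 4) dy dx.

Inner (y from 0 to 5): 10x^2 + 20.
Outer (x from 0 to 2): 200/3.

Therefore ∮_C P dx + Q dy = 200/3.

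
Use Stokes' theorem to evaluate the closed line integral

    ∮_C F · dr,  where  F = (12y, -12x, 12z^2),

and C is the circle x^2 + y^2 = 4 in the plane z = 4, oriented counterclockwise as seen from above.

Let S be the flat disk x^2 + y^2 ≤ 4 in the plane z = 4, with upward unit normal n̂ = ẑ. By Stokes' theorem,

    ∮_C F · dr = ∬_S (∇ × F) · n̂ dS = ∬_D (curl F)_z dA,

where D is the disk x^2 + y^2 ≤ 4.

Compute the curl of F = (12y, -12x, 12z^2):
    (∇ × F)_x = ∂F_z/∂y - ∂F_y/∂z = 0,
    (∇ × F)_y = ∂F_x/∂z - ∂F_z/∂x = 0,
    (∇ × F)_z = ∂F_y/∂x - ∂F_x/∂y = -24.

On z = 4, (curl F)_z = -24.

Convert to polar (x = r cos θ, y = r sin θ, dA = r dr dθ); the integrand becomes -24, so

    ∬_D (curl F)_z dA = ∫_0^{2π} ∫_0^{2} (-24) · r dr dθ.

Inner (r from 0 to 2): -48.
Outer (θ from 0 to 2π): -96π.

Therefore ∮_C F · dr = -96π.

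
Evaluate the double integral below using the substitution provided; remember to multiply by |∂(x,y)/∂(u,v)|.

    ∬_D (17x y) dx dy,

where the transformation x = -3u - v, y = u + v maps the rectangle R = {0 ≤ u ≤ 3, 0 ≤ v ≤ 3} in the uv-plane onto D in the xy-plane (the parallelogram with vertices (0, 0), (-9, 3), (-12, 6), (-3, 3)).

Compute the Jacobian determinant of (x, y) with respect to (u, v):

    ∂(x,y)/∂(u,v) = | -3  -1 | = (-3)(1) - (-1)(1) = -2.
                   | 1  1 |

Its absolute value is |J| = 2 (the area scaling factor).

Substituting x = -3u - v, y = u + v into the integrand,

    17x y → -51u^2 - 68u v - 17v^2,

so the integral becomes

    ∬_R (-51u^2 - 68u v - 17v^2) · |J| du dv = ∫_0^3 ∫_0^3 (-102u^2 - 136u v - 34v^2) dv du.

Inner (v): -306u^2 - 612u - 306.
Outer (u): -6426.

Therefore ∬_D (17x y) dx dy = -6426.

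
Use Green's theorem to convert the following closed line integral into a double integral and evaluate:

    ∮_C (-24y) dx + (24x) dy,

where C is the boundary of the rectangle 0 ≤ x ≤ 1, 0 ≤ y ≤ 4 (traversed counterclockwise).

Green's theorem converts the closed line integral into a double integral over the enclosed region D:

    ∮_C P dx + Q dy = ∬_D (∂Q/∂x - ∂P/∂y) dA.

Here P = -24y, Q = 24x, so

    ∂Q/∂x = 24,    ∂P/∂y = -24,
    ∂Q/∂x - ∂P/∂y = 48.

D is the region 0 ≤ x ≤ 1, 0 ≤ y ≤ 4. Evaluating the double integral:

    ∬_D (48) dA = ∫_0^{1} ∫_0^{4} (48) dy dx.

Inner (y from 0 to 4): 192.
Outer (x from 0 to 1): 192.

Therefore ∮_C P dx + Q dy = 192.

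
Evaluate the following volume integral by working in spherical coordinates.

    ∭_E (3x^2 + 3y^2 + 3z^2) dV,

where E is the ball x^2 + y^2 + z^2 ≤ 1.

In spherical coordinates, x = ρ sin(φ) cos(θ), y = ρ sin(φ) sin(θ), z = ρ cos(φ), and dV = ρ^2 sin(φ) dρ dφ dθ.

The integrand becomes 3ρ^2, so

    ∭_E (3x^2 + 3y^2 + 3z^2) dV = ∫_{0}^{2π} ∫_{0}^{π} ∫_{0}^{1} (3ρ^2) · ρ^2 sin(φ) dρ dφ dθ.

Inner (ρ): 3sin(φ)/5.
Middle (φ): 6/5.
Outer (θ): 12π/5.

Therefore the triple integral equals 12π/5.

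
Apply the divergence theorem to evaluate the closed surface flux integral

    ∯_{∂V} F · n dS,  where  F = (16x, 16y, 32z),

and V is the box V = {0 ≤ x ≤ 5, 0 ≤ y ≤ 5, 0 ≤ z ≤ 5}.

By the divergence theorem,

    ∯_{∂V} F · n dS = ∭_V (∇ · F) dV.

Compute the divergence:
    ∇ · F = ∂F_x/∂x + ∂F_y/∂y + ∂F_z/∂z = 16 + 16 + 32 = 64.

V is a rectangular box, so dV = dx dy dz with 0 ≤ x ≤ 5, 0 ≤ y ≤ 5, 0 ≤ z ≤ 5.

Integrate (64) over V as an iterated integral:

    ∭_V (∇·F) dV = ∫_0^{5} ∫_0^{5} ∫_0^{5} (64) dz dy dx.

Inner (z from 0 to 5): 320.
Middle (y from 0 to 5): 1600.
Outer (x from 0 to 5): 8000.

Therefore ∯_{∂V} F · n dS = 8000.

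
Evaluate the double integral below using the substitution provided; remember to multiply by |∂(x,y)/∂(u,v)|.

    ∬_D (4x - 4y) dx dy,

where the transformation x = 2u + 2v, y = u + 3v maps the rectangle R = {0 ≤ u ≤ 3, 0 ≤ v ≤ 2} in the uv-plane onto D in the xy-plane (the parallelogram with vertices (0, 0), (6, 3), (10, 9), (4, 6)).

Compute the Jacobian determinant of (x, y) with respect to (u, v):

    ∂(x,y)/∂(u,v) = | 2  2 | = (2)(3) - (2)(1) = 4.
                   | 1  3 |

Its absolute value is |J| = 4 (the area scaling factor).

Substituting x = 2u + 2v, y = u + 3v into the integrand,

    4x - 4y → 4u - 4v,

so the integral becomes

    ∬_R (4u - 4v) · |J| du dv = ∫_0^3 ∫_0^2 (16u - 16v) dv du.

Inner (v): 32u - 32.
Outer (u): 48.

Therefore ∬_D (4x - 4y) dx dy = 48.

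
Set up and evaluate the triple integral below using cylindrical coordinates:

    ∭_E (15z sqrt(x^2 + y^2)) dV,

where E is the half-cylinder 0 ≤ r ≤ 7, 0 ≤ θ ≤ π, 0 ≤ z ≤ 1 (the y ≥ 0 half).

In cylindrical coordinates, x = r cos(θ), y = r sin(θ), z = z, and dV = r dr dθ dz.

The integrand becomes 15r z, so

    ∭_E (15z sqrt(x^2 + y^2)) dV = ∫_{0}^{π} ∫_{0}^{7} ∫_{0}^{1} (15r z) · r dz dr dθ.

Inner (z): 15r^2/2.
Middle (r from 0 to 7): 1715/2.
Outer (θ): 1715π/2.

Therefore the triple integral equals 1715π/2.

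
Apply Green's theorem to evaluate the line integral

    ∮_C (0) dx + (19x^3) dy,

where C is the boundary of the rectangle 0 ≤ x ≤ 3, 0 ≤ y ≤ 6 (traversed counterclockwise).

Green's theorem converts the closed line integral into a double integral over the enclosed region D:

    ∮_C P dx + Q dy = ∬_D (∂Q/∂x - ∂P/∂y) dA.

Here P = 0, Q = 19x^3, so

    ∂Q/∂x = 57x^2,    ∂P/∂y = 0,
    ∂Q/∂x - ∂P/∂y = 57x^2.

D is the region 0 ≤ x ≤ 3, 0 ≤ y ≤ 6. Evaluating the double integral:

    ∬_D (57x^2) dA = ∫_0^{3} ∫_0^{6} (57x^2) dy dx.

Inner (y from 0 to 6): 342x^2.
Outer (x from 0 to 3): 3078.

Therefore ∮_C P dx + Q dy = 3078.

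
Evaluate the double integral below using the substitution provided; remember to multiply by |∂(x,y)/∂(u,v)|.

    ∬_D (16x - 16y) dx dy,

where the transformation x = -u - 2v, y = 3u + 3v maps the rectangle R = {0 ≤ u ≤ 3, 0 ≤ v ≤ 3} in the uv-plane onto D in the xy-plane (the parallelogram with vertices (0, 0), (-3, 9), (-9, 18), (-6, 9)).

Compute the Jacobian determinant of (x, y) with respect to (u, v):

    ∂(x,y)/∂(u,v) = | -1  -2 | = (-1)(3) - (-2)(3) = 3.
                   | 3  3 |

Its absolute value is |J| = 3 (the area scaling factor).

Substituting x = -u - 2v, y = 3u + 3v into the integrand,

    16x - 16y → -64u - 80v,

so the integral becomes

    ∬_R (-64u - 80v) · |J| du dv = ∫_0^3 ∫_0^3 (-192u - 240v) dv du.

Inner (v): -576u - 1080.
Outer (u): -5832.

Therefore ∬_D (16x - 16y) dx dy = -5832.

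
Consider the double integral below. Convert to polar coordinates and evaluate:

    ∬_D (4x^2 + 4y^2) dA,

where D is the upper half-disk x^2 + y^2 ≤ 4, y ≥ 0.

The region D is 0 ≤ r ≤ 2, 0 ≤ θ ≤ π in polar coordinates, where x = r cos(θ), y = r sin(θ), and dA = r dr dθ.

Under the substitution, the integrand becomes 4r^2, so

    ∬_D (4x^2 + 4y^2) dA = ∫_{0}^{π} ∫_{0}^{2} (4r^2) · r dr dθ.

Inner integral (in r): ∫_{0}^{2} (4r^2) · r dr = 16.

Outer integral (in θ): ∫_{0}^{π} (16) dθ = 16π.

Therefore ∬_D (4x^2 + 4y^2) dA = 16π.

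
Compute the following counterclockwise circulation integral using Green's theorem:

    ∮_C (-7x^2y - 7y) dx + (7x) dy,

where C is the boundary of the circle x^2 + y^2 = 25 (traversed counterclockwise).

Green's theorem converts the closed line integral into a double integral over the enclosed region D:

    ∮_C P dx + Q dy = ∬_D (∂Q/∂x - ∂P/∂y) dA.

Here P = -7x^2y - 7y, Q = 7x, so

    ∂Q/∂x = 7,    ∂P/∂y = -7x^2 - 7,
    ∂Q/∂x - ∂P/∂y = 7x^2 + 14.

D is the region x^2 + y^2 ≤ 25. Evaluating the double integral:

In polar coordinates (x = r cos θ, y = r sin θ, dA = r dr dθ) the integrand becomes 7r^2cos(θ)^2 + 14, so

    ∬_D (7x^2 + 14) dA = ∫_0^{2π} ∫_0^{5} (7r^2cos(θ)^2 + 14) · r dr dθ.

Inner (r from 0 to 5): 4375cos(θ)^2/4 + 175.
Outer (θ from 0 to 2π): 5775π/4.

Therefore ∮_C P dx + Q dy = 5775π/4.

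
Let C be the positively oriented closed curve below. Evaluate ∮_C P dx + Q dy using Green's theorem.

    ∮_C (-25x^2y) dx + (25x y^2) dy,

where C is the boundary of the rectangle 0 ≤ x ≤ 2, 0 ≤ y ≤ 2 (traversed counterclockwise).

Green's theorem converts the closed line integral into a double integral over the enclosed region D:

    ∮_C P dx + Q dy = ∬_D (∂Q/∂x - ∂P/∂y) dA.

Here P = -25x^2y, Q = 25x y^2, so

    ∂Q/∂x = 25y^2,    ∂P/∂y = -25x^2,
    ∂Q/∂x - ∂P/∂y = 25x^2 + 25y^2.

D is the region 0 ≤ x ≤ 2, 0 ≤ y ≤ 2. Evaluating the double integral:

    ∬_D (25x^2 + 25y^2) dA = ∫_0^{2} ∫_0^{2} (25x^2 + 25y^2) dy dx.

Inner (y from 0 to 2): 50x^2 + 200/3.
Outer (x from 0 to 2): 800/3.

Therefore ∮_C P dx + Q dy = 800/3.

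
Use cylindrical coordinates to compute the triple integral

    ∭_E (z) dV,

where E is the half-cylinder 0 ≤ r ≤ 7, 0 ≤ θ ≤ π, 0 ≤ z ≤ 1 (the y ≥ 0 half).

In cylindrical coordinates, x = r cos(θ), y = r sin(θ), z = z, and dV = r dr dθ dz.

The integrand becomes z, so

    ∭_E (z) dV = ∫_{0}^{π} ∫_{0}^{7} ∫_{0}^{1} (z) · r dz dr dθ.

Inner (z): r/2.
Middle (r from 0 to 7): 49/4.
Outer (θ): 49π/4.

Therefore the triple integral equals 49π/4.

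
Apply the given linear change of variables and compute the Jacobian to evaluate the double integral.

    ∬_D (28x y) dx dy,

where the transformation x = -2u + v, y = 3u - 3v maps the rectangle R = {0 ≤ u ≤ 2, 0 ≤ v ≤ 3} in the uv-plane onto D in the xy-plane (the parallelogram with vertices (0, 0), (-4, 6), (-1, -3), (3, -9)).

Compute the Jacobian determinant of (x, y) with respect to (u, v):

    ∂(x,y)/∂(u,v) = | -2  1 | = (-2)(-3) - (1)(3) = 3.
                   | 3  -3 |

Its absolute value is |J| = 3 (the area scaling factor).

Substituting x = -2u + v, y = 3u - 3v into the integrand,

    28x y → -168u^2 + 252u v - 84v^2,

so the integral becomes

    ∬_R (-168u^2 + 252u v - 84v^2) · |J| du dv = ∫_0^2 ∫_0^3 (-504u^2 + 756u v - 252v^2) dv du.

Inner (v): -1512u^2 + 3402u - 2268.
Outer (u): -1764.

Therefore ∬_D (28x y) dx dy = -1764.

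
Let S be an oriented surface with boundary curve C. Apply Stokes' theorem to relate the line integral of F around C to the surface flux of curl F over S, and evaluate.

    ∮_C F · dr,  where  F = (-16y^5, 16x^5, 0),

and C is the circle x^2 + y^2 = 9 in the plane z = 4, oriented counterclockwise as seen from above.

Let S be the flat disk x^2 + y^2 ≤ 9 in the plane z = 4, with upward unit normal n̂ = ẑ. By Stokes' theorem,

    ∮_C F · dr = ∬_S (∇ × F) · n̂ dS = ∬_D (curl F)_z dA,

where D is the disk x^2 + y^2 ≤ 9.

Compute the curl of F = (-16y^5, 16x^5, 0):
    (∇ × F)_x = ∂F_z/∂y - ∂F_y/∂z = 0,
    (∇ × F)_y = ∂F_x/∂z - ∂F_z/∂x = 0,
    (∇ × F)_z = ∂F_y/∂x - ∂F_x/∂y = 80x^4 + 80y^4.

On z = 4, (curl F)_z = 80x^4 + 80y^4.

Convert to polar (x = r cos θ, y = r sin θ, dA = r dr dθ); the integrand becomes 80r^4(sin(θ)^4 + cos(θ)^4), so

    ∬_D (curl F)_z dA = ∫_0^{2π} ∫_0^{3} (80r^4(sin(θ)^4 + cos(θ)^4)) · r dr dθ.

Inner (r from 0 to 3): 9720sin(θ)^4 + 9720cos(θ)^4.
Outer (θ from 0 to 2π): 14580π.

Therefore ∮_C F · dr = 14580π.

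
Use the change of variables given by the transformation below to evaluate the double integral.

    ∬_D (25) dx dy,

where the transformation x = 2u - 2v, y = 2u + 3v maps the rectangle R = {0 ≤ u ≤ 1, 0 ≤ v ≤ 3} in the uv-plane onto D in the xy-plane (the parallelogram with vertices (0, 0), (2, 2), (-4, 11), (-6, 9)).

Compute the Jacobian determinant of (x, y) with respect to (u, v):

    ∂(x,y)/∂(u,v) = | 2  -2 | = (2)(3) - (-2)(2) = 10.
                   | 2  3 |

Its absolute value is |J| = 10 (the area scaling factor).

Substituting x = 2u - 2v, y = 2u + 3v into the integrand,

    25 → 25,

so the integral becomes

    ∬_R (25) · |J| du dv = ∫_0^1 ∫_0^3 (250) dv du.

Inner (v): 750.
Outer (u): 750.

Therefore ∬_D (25) dx dy = 750.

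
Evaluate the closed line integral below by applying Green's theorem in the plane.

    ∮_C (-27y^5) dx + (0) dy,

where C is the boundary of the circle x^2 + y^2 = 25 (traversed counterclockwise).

Green's theorem converts the closed line integral into a double integral over the enclosed region D:

    ∮_C P dx + Q dy = ∬_D (∂Q/∂x - ∂P/∂y) dA.

Here P = -27y^5, Q = 0, so

    ∂Q/∂x = 0,    ∂P/∂y = -135y^4,
    ∂Q/∂x - ∂P/∂y = 135y^4.

D is the region x^2 + y^2 ≤ 25. Evaluating the double integral:

In polar coordinates (x = r cos θ, y = r sin θ, dA = r dr dθ) the integrand becomes 135r^4sin(θ)^4, so

    ∬_D (135y^4) dA = ∫_0^{2π} ∫_0^{5} (135r^4sin(θ)^4) · r dr dθ.

Inner (r from 0 to 5): 703125sin(θ)^4/2.
Outer (θ from 0 to 2π): 2109375π/8.

Therefore ∮_C P dx + Q dy = 2109375π/8.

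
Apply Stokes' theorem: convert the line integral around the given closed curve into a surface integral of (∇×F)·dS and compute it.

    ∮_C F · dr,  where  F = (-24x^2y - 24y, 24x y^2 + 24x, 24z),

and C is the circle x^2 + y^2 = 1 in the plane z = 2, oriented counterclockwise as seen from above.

Let S be the flat disk x^2 + y^2 ≤ 1 in the plane z = 2, with upward unit normal n̂ = ẑ. By Stokes' theorem,

    ∮_C F · dr = ∬_S (∇ × F) · n̂ dS = ∬_D (curl F)_z dA,

where D is the disk x^2 + y^2 ≤ 1.

Compute the curl of F = (-24x^2y - 24y, 24x y^2 + 24x, 24z):
    (∇ × F)_x = ∂F_z/∂y - ∂F_y/∂z = 0,
    (∇ × F)_y = ∂F_x/∂z - ∂F_z/∂x = 0,
    (∇ × F)_z = ∂F_y/∂x - ∂F_x/∂y = 24x^2 + 24y^2 + 48.

On z = 2, (curl F)_z = 24x^2 + 24y^2 + 48.

Convert to polar (x = r cos θ, y = r sin θ, dA = r dr dθ); the integrand becomes 24r^2 + 48, so

    ∬_D (curl F)_z dA = ∫_0^{2π} ∫_0^{1} (24r^2 + 48) · r dr dθ.

Inner (r from 0 to 1): 30.
Outer (θ from 0 to 2π): 60π.

Therefore ∮_C F · dr = 60π.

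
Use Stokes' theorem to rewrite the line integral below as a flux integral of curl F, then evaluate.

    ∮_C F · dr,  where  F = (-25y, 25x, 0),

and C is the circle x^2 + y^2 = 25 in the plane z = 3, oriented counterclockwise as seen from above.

Let S be the flat disk x^2 + y^2 ≤ 25 in the plane z = 3, with upward unit normal n̂ = ẑ. By Stokes' theorem,

    ∮_C F · dr = ∬_S (∇ × F) · n̂ dS = ∬_D (curl F)_z dA,

where D is the disk x^2 + y^2 ≤ 25.

Compute the curl of F = (-25y, 25x, 0):
    (∇ × F)_x = ∂F_z/∂y - ∂F_y/∂z = 0,
    (∇ × F)_y = ∂F_x/∂z - ∂F_z/∂x = 0,
    (∇ × F)_z = ∂F_y/∂x - ∂F_x/∂y = 50.

On z = 3, (curl F)_z = 50.

Convert to polar (x = r cos θ, y = r sin θ, dA = r dr dθ); the integrand becomes 50, so

    ∬_D (curl F)_z dA = ∫_0^{2π} ∫_0^{5} (50) · r dr dθ.

Inner (r from 0 to 5): 625.
Outer (θ from 0 to 2π): 1250π.

Therefore ∮_C F · dr = 1250π.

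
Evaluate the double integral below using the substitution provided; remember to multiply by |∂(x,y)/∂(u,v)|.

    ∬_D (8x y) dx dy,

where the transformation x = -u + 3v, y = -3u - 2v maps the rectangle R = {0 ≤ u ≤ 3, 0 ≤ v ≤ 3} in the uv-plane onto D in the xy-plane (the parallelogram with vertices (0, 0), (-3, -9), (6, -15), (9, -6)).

Compute the Jacobian determinant of (x, y) with respect to (u, v):

    ∂(x,y)/∂(u,v) = | -1  3 | = (-1)(-2) - (3)(-3) = 11.
                   | -3  -2 |

Its absolute value is |J| = 11 (the area scaling factor).

Substituting x = -u + 3v, y = -3u - 2v into the integrand,

    8x y → 24u^2 - 56u v - 48v^2,

so the integral becomes

    ∬_R (24u^2 - 56u v - 48v^2) · |J| du dv = ∫_0^3 ∫_0^3 (264u^2 - 616u v - 528v^2) dv du.

Inner (v): 792u^2 - 2772u - 4752.
Outer (u): -19602.

Therefore ∬_D (8x y) dx dy = -19602.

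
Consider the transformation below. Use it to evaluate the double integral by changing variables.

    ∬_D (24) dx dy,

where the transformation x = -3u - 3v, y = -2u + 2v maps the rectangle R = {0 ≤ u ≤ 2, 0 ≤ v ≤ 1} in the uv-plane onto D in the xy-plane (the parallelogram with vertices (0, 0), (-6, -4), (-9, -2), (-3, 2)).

Compute the Jacobian determinant of (x, y) with respect to (u, v):

    ∂(x,y)/∂(u,v) = | -3  -3 | = (-3)(2) - (-3)(-2) = -12.
                   | -2  2 |

Its absolute value is |J| = 12 (the area scaling factor).

Substituting x = -3u - 3v, y = -2u + 2v into the integrand,

    24 → 24,

so the integral becomes

    ∬_R (24) · |J| du dv = ∫_0^2 ∫_0^1 (288) dv du.

Inner (v): 288.
Outer (u): 576.

Therefore ∬_D (24) dx dy = 576.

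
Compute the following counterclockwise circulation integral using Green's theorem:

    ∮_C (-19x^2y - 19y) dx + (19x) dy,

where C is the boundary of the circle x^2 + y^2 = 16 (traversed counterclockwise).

Green's theorem converts the closed line integral into a double integral over the enclosed region D:

    ∮_C P dx + Q dy = ∬_D (∂Q/∂x - ∂P/∂y) dA.

Here P = -19x^2y - 19y, Q = 19x, so

    ∂Q/∂x = 19,    ∂P/∂y = -19x^2 - 19,
    ∂Q/∂x - ∂P/∂y = 19x^2 + 38.

D is the region x^2 + y^2 ≤ 16. Evaluating the double integral:

In polar coordinates (x = r cos θ, y = r sin θ, dA = r dr dθ) the integrand becomes 19r^2cos(θ)^2 + 38, so

    ∬_D (19x^2 + 38) dA = ∫_0^{2π} ∫_0^{4} (19r^2cos(θ)^2 + 38) · r dr dθ.

Inner (r from 0 to 4): 1216cos(θ)^2 + 304.
Outer (θ from 0 to 2π): 1824π.

Therefore ∮_C P dx + Q dy = 1824π.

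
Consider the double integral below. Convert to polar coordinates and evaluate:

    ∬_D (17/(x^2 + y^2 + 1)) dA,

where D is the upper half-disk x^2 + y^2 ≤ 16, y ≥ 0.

The region D is 0 ≤ r ≤ 4, 0 ≤ θ ≤ π in polar coordinates, where x = r cos(θ), y = r sin(θ), and dA = r dr dθ.

Under the substitution, the integrand becomes 17/(r^2 + 1), so

    ∬_D (17/(x^2 + y^2 + 1)) dA = ∫_{0}^{π} ∫_{0}^{4} (17/(r^2 + 1)) · r dr dθ.

Inner integral (in r): ∫_{0}^{4} (17/(r^2 + 1)) · r dr = 17log(17)/2.

Outer integral (in θ): ∫_{0}^{π} (17log(17)/2) dθ = 17π log(17)/2.

Therefore ∬_D (17/(x^2 + y^2 + 1)) dA = 17π log(17)/2.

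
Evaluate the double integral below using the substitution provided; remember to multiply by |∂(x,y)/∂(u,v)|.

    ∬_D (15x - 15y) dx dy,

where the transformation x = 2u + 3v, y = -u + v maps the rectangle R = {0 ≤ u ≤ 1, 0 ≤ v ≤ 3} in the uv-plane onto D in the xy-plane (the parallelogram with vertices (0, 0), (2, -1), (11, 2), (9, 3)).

Compute the Jacobian determinant of (x, y) with respect to (u, v):

    ∂(x,y)/∂(u,v) = | 2  3 | = (2)(1) - (3)(-1) = 5.
                   | -1  1 |

Its absolute value is |J| = 5 (the area scaling factor).

Substituting x = 2u + 3v, y = -u + v into the integrand,

    15x - 15y → 45u + 30v,

so the integral becomes

    ∬_R (45u + 30v) · |J| du dv = ∫_0^1 ∫_0^3 (225u + 150v) dv du.

Inner (v): 675u + 675.
Outer (u): 2025/2.

Therefore ∬_D (15x - 15y) dx dy = 2025/2.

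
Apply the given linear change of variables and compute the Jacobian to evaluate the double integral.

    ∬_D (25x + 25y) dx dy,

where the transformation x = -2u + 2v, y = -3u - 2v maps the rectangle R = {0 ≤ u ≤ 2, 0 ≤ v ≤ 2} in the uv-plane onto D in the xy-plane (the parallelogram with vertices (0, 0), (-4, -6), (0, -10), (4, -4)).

Compute the Jacobian determinant of (x, y) with respect to (u, v):

    ∂(x,y)/∂(u,v) = | -2  2 | = (-2)(-2) - (2)(-3) = 10.
                   | -3  -2 |

Its absolute value is |J| = 10 (the area scaling factor).

Substituting x = -2u + 2v, y = -3u - 2v into the integrand,

    25x + 25y → -125u,

so the integral becomes

    ∬_R (-125u) · |J| du dv = ∫_0^2 ∫_0^2 (-1250u) dv du.

Inner (v): -2500u.
Outer (u): -5000.

Therefore ∬_D (25x + 25y) dx dy = -5000.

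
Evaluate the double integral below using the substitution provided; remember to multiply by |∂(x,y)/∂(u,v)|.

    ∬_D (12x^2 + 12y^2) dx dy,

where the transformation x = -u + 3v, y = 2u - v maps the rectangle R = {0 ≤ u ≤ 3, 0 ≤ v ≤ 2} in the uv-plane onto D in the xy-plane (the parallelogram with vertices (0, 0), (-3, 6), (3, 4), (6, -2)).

Compute the Jacobian determinant of (x, y) with respect to (u, v):

    ∂(x,y)/∂(u,v) = | -1  3 | = (-1)(-1) - (3)(2) = -5.
                   | 2  -1 |

Its absolute value is |J| = 5 (the area scaling factor).

Substituting x = -u + 3v, y = 2u - v into the integrand,

    12x^2 + 12y^2 → 60u^2 - 120u v + 120v^2,

so the integral becomes

    ∬_R (60u^2 - 120u v + 120v^2) · |J| du dv = ∫_0^3 ∫_0^2 (300u^2 - 600u v + 600v^2) dv du.

Inner (v): 600u^2 - 1200u + 1600.
Outer (u): 4800.

Therefore ∬_D (12x^2 + 12y^2) dx dy = 4800.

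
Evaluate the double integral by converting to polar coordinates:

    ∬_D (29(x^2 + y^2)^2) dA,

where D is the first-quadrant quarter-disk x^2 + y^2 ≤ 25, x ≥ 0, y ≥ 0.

The region D is 0 ≤ r ≤ 5, 0 ≤ θ ≤ π/2 in polar coordinates, where x = r cos(θ), y = r sin(θ), and dA = r dr dθ.

Under the substitution, the integrand becomes 29r^4, so

    ∬_D (29(x^2 + y^2)^2) dA = ∫_{0}^{π/2} ∫_{0}^{5} (29r^4) · r dr dθ.

Inner integral (in r): ∫_{0}^{5} (29r^4) · r dr = 453125/6.

Outer integral (in θ): ∫_{0}^{π/2} (453125/6) dθ = 453125π/12.

Therefore ∬_D (29(x^2 + y^2)^2) dA = 453125π/12.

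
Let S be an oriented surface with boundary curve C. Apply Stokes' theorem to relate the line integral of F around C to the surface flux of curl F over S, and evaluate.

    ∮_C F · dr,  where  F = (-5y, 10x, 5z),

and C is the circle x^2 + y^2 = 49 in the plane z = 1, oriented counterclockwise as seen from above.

Let S be the flat disk x^2 + y^2 ≤ 49 in the plane z = 1, with upward unit normal n̂ = ẑ. By Stokes' theorem,

    ∮_C F · dr = ∬_S (∇ × F) · n̂ dS = ∬_D (curl F)_z dA,

where D is the disk x^2 + y^2 ≤ 49.

Compute the curl of F = (-5y, 10x, 5z):
    (∇ × F)_x = ∂F_z/∂y - ∂F_y/∂z = 0,
    (∇ × F)_y = ∂F_x/∂z - ∂F_z/∂x = 0,
    (∇ × F)_z = ∂F_y/∂x - ∂F_x/∂y = 15.

On z = 1, (curl F)_z = 15.

Convert to polar (x = r cos θ, y = r sin θ, dA = r dr dθ); the integrand becomes 15, so

    ∬_D (curl F)_z dA = ∫_0^{2π} ∫_0^{7} (15) · r dr dθ.

Inner (r from 0 to 7): 735/2.
Outer (θ from 0 to 2π): 735π.

Therefore ∮_C F · dr = 735π.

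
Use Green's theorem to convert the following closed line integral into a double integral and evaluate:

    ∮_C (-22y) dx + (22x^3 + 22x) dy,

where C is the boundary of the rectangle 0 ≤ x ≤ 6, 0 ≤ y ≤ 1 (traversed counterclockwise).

Green's theorem converts the closed line integral into a double integral over the enclosed region D:

    ∮_C P dx + Q dy = ∬_D (∂Q/∂x - ∂P/∂y) dA.

Here P = -22y, Q = 22x^3 + 22x, so

    ∂Q/∂x = 66x^2 + 22,    ∂P/∂y = -22,
    ∂Q/∂x - ∂P/∂y = 66x^2 + 44.

D is the region 0 ≤ x ≤ 6, 0 ≤ y ≤ 1. Evaluating the double integral:

    ∬_D (66x^2 + 44) dA = ∫_0^{6} ∫_0^{1} (66x^2 + 44) dy dx.

Inner (y from 0 to 1): 66x^2 + 44.
Outer (x from 0 to 6): 5016.

Therefore ∮_C P dx + Q dy = 5016.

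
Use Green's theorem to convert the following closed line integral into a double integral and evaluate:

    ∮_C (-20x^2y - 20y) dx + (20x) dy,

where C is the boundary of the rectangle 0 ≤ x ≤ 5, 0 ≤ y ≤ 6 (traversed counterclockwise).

Green's theorem converts the closed line integral into a double integral over the enclosed region D:

    ∮_C P dx + Q dy = ∬_D (∂Q/∂x - ∂P/∂y) dA.

Here P = -20x^2y - 20y, Q = 20x, so

    ∂Q/∂x = 20,    ∂P/∂y = -20x^2 - 20,
    ∂Q/∂x - ∂P/∂y = 20x^2 + 40.

D is the region 0 ≤ x ≤ 5, 0 ≤ y ≤ 6. Evaluating the double integral:

    ∬_D (20x^2 + 40) dA = ∫_0^{5} ∫_0^{6} (20x^2 + 40) dy dx.

Inner (y from 0 to 6): 120x^2 + 240.
Outer (x from 0 to 5): 6200.

Therefore ∮_C P dx + Q dy = 6200.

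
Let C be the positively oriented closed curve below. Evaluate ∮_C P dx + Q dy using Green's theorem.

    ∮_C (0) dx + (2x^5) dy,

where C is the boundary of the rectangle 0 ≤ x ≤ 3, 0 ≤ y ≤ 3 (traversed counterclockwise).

Green's theorem converts the closed line integral into a double integral over the enclosed region D:

    ∮_C P dx + Q dy = ∬_D (∂Q/∂x - ∂P/∂y) dA.

Here P = 0, Q = 2x^5, so

    ∂Q/∂x = 10x^4,    ∂P/∂y = 0,
    ∂Q/∂x - ∂P/∂y = 10x^4.

D is the region 0 ≤ x ≤ 3, 0 ≤ y ≤ 3. Evaluating the double integral:

    ∬_D (10x^4) dA = ∫_0^{3} ∫_0^{3} (10x^4) dy dx.

Inner (y from 0 to 3): 30x^4.
Outer (x from 0 to 3): 1458.

Therefore ∮_C P dx + Q dy = 1458.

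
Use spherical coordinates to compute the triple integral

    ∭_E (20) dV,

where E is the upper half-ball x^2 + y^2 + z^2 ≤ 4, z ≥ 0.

In spherical coordinates, x = ρ sin(φ) cos(θ), y = ρ sin(φ) sin(θ), z = ρ cos(φ), and dV = ρ^2 sin(φ) dρ dφ dθ.

The integrand becomes 20, so

    ∭_E (20) dV = ∫_{0}^{2π} ∫_{0}^{π/2} ∫_{0}^{2} (20) · ρ^2 sin(φ) dρ dφ dθ.

Inner (ρ): 160sin(φ)/3.
Middle (φ): 160/3.
Outer (θ): 320π/3.

Therefore the triple integral equals 320π/3.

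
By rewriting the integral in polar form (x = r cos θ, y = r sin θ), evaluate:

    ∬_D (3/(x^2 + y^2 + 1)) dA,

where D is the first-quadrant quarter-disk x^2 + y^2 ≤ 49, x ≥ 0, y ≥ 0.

The region D is 0 ≤ r ≤ 7, 0 ≤ θ ≤ π/2 in polar coordinates, where x = r cos(θ), y = r sin(θ), and dA = r dr dθ.

Under the substitution, the integrand becomes 3/(r^2 + 1), so

    ∬_D (3/(x^2 + y^2 + 1)) dA = ∫_{0}^{π/2} ∫_{0}^{7} (3/(r^2 + 1)) · r dr dθ.

Inner integral (in r): ∫_{0}^{7} (3/(r^2 + 1)) · r dr = 3log(50)/2.

Outer integral (in θ): ∫_{0}^{π/2} (3log(50)/2) dθ = 3π log(50)/4.

Therefore ∬_D (3/(x^2 + y^2 + 1)) dA = 3π log(50)/4.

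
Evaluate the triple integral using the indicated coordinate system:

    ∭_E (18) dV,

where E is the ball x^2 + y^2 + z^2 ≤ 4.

In spherical coordinates, x = ρ sin(φ) cos(θ), y = ρ sin(φ) sin(θ), z = ρ cos(φ), and dV = ρ^2 sin(φ) dρ dφ dθ.

The integrand becomes 18, so

    ∭_E (18) dV = ∫_{0}^{2π} ∫_{0}^{π} ∫_{0}^{2} (18) · ρ^2 sin(φ) dρ dφ dθ.

Inner (ρ): 48sin(φ).
Middle (φ): 96.
Outer (θ): 192π.

Therefore the triple integral equals 192π.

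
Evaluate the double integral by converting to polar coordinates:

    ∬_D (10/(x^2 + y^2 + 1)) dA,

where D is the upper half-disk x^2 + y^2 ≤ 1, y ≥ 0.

The region D is 0 ≤ r ≤ 1, 0 ≤ θ ≤ π in polar coordinates, where x = r cos(θ), y = r sin(θ), and dA = r dr dθ.

Under the substitution, the integrand becomes 10/(r^2 + 1), so

    ∬_D (10/(x^2 + y^2 + 1)) dA = ∫_{0}^{π} ∫_{0}^{1} (10/(r^2 + 1)) · r dr dθ.

Inner integral (in r): ∫_{0}^{1} (10/(r^2 + 1)) · r dr = log(32).

Outer integral (in θ): ∫_{0}^{π} (log(32)) dθ = log(32^π).

Therefore ∬_D (10/(x^2 + y^2 + 1)) dA = log(32^π).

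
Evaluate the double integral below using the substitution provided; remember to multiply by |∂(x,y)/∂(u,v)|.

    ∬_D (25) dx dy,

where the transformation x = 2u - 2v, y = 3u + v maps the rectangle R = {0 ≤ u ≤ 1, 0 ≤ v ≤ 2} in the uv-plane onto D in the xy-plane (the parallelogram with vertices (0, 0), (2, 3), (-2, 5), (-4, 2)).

Compute the Jacobian determinant of (x, y) with respect to (u, v):

    ∂(x,y)/∂(u,v) = | 2  -2 | = (2)(1) - (-2)(3) = 8.
                   | 3  1 |

Its absolute value is |J| = 8 (the area scaling factor).

Substituting x = 2u - 2v, y = 3u + v into the integrand,

    25 → 25,

so the integral becomes

    ∬_R (25) · |J| du dv = ∫_0^1 ∫_0^2 (200) dv du.

Inner (v): 400.
Outer (u): 400.

Therefore ∬_D (25) dx dy = 400.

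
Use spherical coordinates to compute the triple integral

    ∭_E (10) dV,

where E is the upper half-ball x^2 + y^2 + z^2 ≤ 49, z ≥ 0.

In spherical coordinates, x = ρ sin(φ) cos(θ), y = ρ sin(φ) sin(θ), z = ρ cos(φ), and dV = ρ^2 sin(φ) dρ dφ dθ.

The integrand becomes 10, so

    ∭_E (10) dV = ∫_{0}^{2π} ∫_{0}^{π/2} ∫_{0}^{7} (10) · ρ^2 sin(φ) dρ dφ dθ.

Inner (ρ): 3430sin(φ)/3.
Middle (φ): 3430/3.
Outer (θ): 6860π/3.

Therefore the triple integral equals 6860π/3.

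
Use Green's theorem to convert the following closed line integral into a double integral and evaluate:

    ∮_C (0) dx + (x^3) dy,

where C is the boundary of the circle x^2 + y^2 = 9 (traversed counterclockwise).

Green's theorem converts the closed line integral into a double integral over the enclosed region D:

    ∮_C P dx + Q dy = ∬_D (∂Q/∂x - ∂P/∂y) dA.

Here P = 0, Q = x^3, so

    ∂Q/∂x = 3x^2,    ∂P/∂y = 0,
    ∂Q/∂x - ∂P/∂y = 3x^2.

D is the region x^2 + y^2 ≤ 9. Evaluating the double integral:

In polar coordinates (x = r cos θ, y = r sin θ, dA = r dr dθ) the integrand becomes 3r^2cos(θ)^2, so

    ∬_D (3x^2) dA = ∫_0^{2π} ∫_0^{3} (3r^2cos(θ)^2) · r dr dθ.

Inner (r from 0 to 3): 243cos(θ)^2/4.
Outer (θ from 0 to 2π): 243π/4.

Therefore ∮_C P dx + Q dy = 243π/4.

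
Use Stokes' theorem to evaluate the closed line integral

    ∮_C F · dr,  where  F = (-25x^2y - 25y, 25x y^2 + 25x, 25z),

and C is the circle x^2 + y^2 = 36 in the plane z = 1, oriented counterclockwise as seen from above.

Let S be the flat disk x^2 + y^2 ≤ 36 in the plane z = 1, with upward unit normal n̂ = ẑ. By Stokes' theorem,

    ∮_C F · dr = ∬_S (∇ × F) · n̂ dS = ∬_D (curl F)_z dA,

where D is the disk x^2 + y^2 ≤ 36.

Compute the curl of F = (-25x^2y - 25y, 25x y^2 + 25x, 25z):
    (∇ × F)_x = ∂F_z/∂y - ∂F_y/∂z = 0,
    (∇ × F)_y = ∂F_x/∂z - ∂F_z/∂x = 0,
    (∇ × F)_z = ∂F_y/∂x - ∂F_x/∂y = 25x^2 + 25y^2 + 50.

On z = 1, (curl F)_z = 25x^2 + 25y^2 + 50.

Convert to polar (x = r cos θ, y = r sin θ, dA = r dr dθ); the integrand becomes 25r^2 + 50, so

    ∬_D (curl F)_z dA = ∫_0^{2π} ∫_0^{6} (25r^2 + 50) · r dr dθ.

Inner (r from 0 to 6): 9000.
Outer (θ from 0 to 2π): 18000π.

Therefore ∮_C F · dr = 18000π.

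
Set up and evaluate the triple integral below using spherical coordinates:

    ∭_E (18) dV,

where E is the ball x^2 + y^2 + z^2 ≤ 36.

In spherical coordinates, x = ρ sin(φ) cos(θ), y = ρ sin(φ) sin(θ), z = ρ cos(φ), and dV = ρ^2 sin(φ) dρ dφ dθ.

The integrand becomes 18, so

    ∭_E (18) dV = ∫_{0}^{2π} ∫_{0}^{π} ∫_{0}^{6} (18) · ρ^2 sin(φ) dρ dφ dθ.

Inner (ρ): 1296sin(φ).
Middle (φ): 2592.
Outer (θ): 5184π.

Therefore the triple integral equals 5184π.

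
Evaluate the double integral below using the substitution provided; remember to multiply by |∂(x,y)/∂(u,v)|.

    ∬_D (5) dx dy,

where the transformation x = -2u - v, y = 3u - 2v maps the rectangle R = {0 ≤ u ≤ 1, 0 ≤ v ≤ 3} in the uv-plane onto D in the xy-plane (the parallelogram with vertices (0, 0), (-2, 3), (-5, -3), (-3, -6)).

Compute the Jacobian determinant of (x, y) with respect to (u, v):

    ∂(x,y)/∂(u,v) = | -2  -1 | = (-2)(-2) - (-1)(3) = 7.
                   | 3  -2 |

Its absolute value is |J| = 7 (the area scaling factor).

Substituting x = -2u - v, y = 3u - 2v into the integrand,

    5 → 5,

so the integral becomes

    ∬_R (5) · |J| du dv = ∫_0^1 ∫_0^3 (35) dv du.

Inner (v): 105.
Outer (u): 105.

Therefore ∬_D (5) dx dy = 105.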